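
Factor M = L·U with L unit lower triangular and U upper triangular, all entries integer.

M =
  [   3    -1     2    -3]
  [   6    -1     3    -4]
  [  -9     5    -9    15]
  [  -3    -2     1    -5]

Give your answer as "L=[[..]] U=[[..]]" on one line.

L=[[1,0,0,0],[2,1,0,0],[-3,2,1,0],[-1,-3,0,1]] U=[[3,-1,2,-3],[0,1,-1,2],[0,0,-1,2],[0,0,0,-2]]

  row1 -= 2·row0 → [0,1,-1,2]
  row2 -= -3·row0 → [0,2,-3,6]
  row3 -= -1·row0 → [0,-3,3,-8]
  row2 -= 2·row1 → [0,0,-1,2]
  row3 -= -3·row1 → [0,0,0,-2]
  row3 -= 0·row2 → [0,0,0,-2]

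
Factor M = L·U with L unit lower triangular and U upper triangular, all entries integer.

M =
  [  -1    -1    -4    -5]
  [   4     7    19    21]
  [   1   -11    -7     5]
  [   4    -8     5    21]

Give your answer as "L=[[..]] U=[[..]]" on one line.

  R1 -= -4·R0 → [0,3,3,1]
  R2 -= -1·R0 → [0,-12,-11,0]
  R3 -= -4·R0 → [0,-12,-11,1]
  R2 -= -4·R1 → [0,0,1,4]
  R3 -= -4·R1 → [0,0,1,5]
  R3 -= 1·R2 → [0,0,0,1]

L=[[1,0,0,0],[-4,1,0,0],[-1,-4,1,0],[-4,-4,1,1]] U=[[-1,-1,-4,-5],[0,3,3,1],[0,0,1,4],[0,0,0,1]]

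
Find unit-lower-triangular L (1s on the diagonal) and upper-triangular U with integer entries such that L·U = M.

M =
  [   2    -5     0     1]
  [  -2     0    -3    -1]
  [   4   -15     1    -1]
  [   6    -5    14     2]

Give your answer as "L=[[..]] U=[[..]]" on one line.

  R1 -= -1·R0 → [0,-5,-3,0]
  R2 -= 2·R0 → [0,-5,1,-3]
  R3 -= 3·R0 → [0,10,14,-1]
  R2 -= 1·R1 → [0,0,4,-3]
  R3 -= -2·R1 → [0,0,8,-1]
  R3 -= 2·R2 → [0,0,0,5]

L=[[1,0,0,0],[-1,1,0,0],[2,1,1,0],[3,-2,2,1]] U=[[2,-5,0,1],[0,-5,-3,0],[0,0,4,-3],[0,0,0,5]]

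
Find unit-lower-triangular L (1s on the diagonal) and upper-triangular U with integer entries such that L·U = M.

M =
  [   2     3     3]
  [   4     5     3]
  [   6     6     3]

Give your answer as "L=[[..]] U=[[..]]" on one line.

L=[[1,0,0],[2,1,0],[3,3,1]] U=[[2,3,3],[0,-1,-3],[0,0,3]]

  row1 -= 2·row0 → [0,-1,-3]
  row2 -= 3·row0 → [0,-3,-6]
  row2 -= 3·row1 → [0,0,3]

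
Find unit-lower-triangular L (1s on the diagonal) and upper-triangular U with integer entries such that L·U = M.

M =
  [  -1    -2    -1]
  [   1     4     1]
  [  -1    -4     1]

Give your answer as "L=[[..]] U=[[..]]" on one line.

L=[[1,0,0],[-1,1,0],[1,-1,1]] U=[[-1,-2,-1],[0,2,0],[0,0,2]]

  R1 -= -1·R0 → [0,2,0]
  R2 -= 1·R0 → [0,-2,2]
  R2 -= -1·R1 → [0,0,2]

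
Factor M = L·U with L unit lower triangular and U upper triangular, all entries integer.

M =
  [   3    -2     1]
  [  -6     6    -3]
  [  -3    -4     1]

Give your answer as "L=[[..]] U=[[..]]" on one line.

L=[[1,0,0],[-2,1,0],[-1,-3,1]] U=[[3,-2,1],[0,2,-1],[0,0,-1]]

  row1 -= -2·row0 → [0,2,-1]
  row2 -= -1·row0 → [0,-6,2]
  row2 -= -3·row1 → [0,0,-1]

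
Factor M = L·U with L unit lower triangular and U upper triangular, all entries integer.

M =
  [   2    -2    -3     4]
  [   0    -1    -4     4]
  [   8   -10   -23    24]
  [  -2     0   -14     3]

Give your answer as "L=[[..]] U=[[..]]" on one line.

L=[[1,0,0,0],[0,1,0,0],[4,2,1,0],[-1,2,3,1]] U=[[2,-2,-3,4],[0,-1,-4,4],[0,0,-3,0],[0,0,0,-1]]

  row1 -= 0·row0 → [0,-1,-4,4]
  row2 -= 4·row0 → [0,-2,-11,8]
  row3 -= -1·row0 → [0,-2,-17,7]
  row2 -= 2·row1 → [0,0,-3,0]
  row3 -= 2·row1 → [0,0,-9,-1]
  row3 -= 3·row2 → [0,0,0,-1]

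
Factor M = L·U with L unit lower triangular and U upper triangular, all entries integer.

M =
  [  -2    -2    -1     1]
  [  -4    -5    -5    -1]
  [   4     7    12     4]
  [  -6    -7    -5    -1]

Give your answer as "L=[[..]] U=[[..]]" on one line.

L=[[1,0,0,0],[2,1,0,0],[-2,-3,1,0],[3,1,1,1]] U=[[-2,-2,-1,1],[0,-1,-3,-3],[0,0,1,-3],[0,0,0,2]]

  r1 -= 2·r0 → [0,-1,-3,-3]
  r2 -= -2·r0 → [0,3,10,6]
  r3 -= 3·r0 → [0,-1,-2,-4]
  r2 -= -3·r1 → [0,0,1,-3]
  r3 -= 1·r1 → [0,0,1,-1]
  r3 -= 1·r2 → [0,0,0,2]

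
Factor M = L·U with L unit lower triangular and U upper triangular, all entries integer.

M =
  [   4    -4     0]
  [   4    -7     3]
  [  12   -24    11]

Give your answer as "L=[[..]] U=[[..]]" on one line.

  r1 -= 1·r0 → [0,-3,3]
  r2 -= 3·r0 → [0,-12,11]
  r2 -= 4·r1 → [0,0,-1]

L=[[1,0,0],[1,1,0],[3,4,1]] U=[[4,-4,0],[0,-3,3],[0,0,-1]]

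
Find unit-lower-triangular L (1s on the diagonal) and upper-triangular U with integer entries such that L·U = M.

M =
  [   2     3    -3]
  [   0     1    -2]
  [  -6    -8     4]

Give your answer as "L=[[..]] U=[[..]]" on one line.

  r1 -= 0·r0 → [0,1,-2]
  r2 -= -3·r0 → [0,1,-5]
  r2 -= 1·r1 → [0,0,-3]

L=[[1,0,0],[0,1,0],[-3,1,1]] U=[[2,3,-3],[0,1,-2],[0,0,-3]]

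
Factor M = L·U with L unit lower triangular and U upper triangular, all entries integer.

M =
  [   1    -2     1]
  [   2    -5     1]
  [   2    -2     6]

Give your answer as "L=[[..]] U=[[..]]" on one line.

L=[[1,0,0],[2,1,0],[2,-2,1]] U=[[1,-2,1],[0,-1,-1],[0,0,2]]

  R1 -= 2·R0 → [0,-1,-1]
  R2 -= 2·R0 → [0,2,4]
  R2 -= -2·R1 → [0,0,2]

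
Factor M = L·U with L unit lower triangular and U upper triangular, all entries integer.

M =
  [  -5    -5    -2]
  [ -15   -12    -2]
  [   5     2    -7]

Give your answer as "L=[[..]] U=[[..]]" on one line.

L=[[1,0,0],[3,1,0],[-1,-1,1]] U=[[-5,-5,-2],[0,3,4],[0,0,-5]]

  r1 -= 3·r0 → [0,3,4]
  r2 -= -1·r0 → [0,-3,-9]
  r2 -= -1·r1 → [0,0,-5]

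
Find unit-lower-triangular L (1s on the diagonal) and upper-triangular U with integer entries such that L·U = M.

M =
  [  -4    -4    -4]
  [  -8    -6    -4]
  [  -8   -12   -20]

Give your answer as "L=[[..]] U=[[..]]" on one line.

  R1 -= 2·R0 → [0,2,4]
  R2 -= 2·R0 → [0,-4,-12]
  R2 -= -2·R1 → [0,0,-4]

L=[[1,0,0],[2,1,0],[2,-2,1]] U=[[-4,-4,-4],[0,2,4],[0,0,-4]]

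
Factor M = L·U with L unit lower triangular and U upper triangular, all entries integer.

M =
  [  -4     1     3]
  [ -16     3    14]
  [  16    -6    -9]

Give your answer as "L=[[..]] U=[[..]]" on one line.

L=[[1,0,0],[4,1,0],[-4,2,1]] U=[[-4,1,3],[0,-1,2],[0,0,-1]]

  r1 -= 4·r0 → [0,-1,2]
  r2 -= -4·r0 → [0,-2,3]
  r2 -= 2·r1 → [0,0,-1]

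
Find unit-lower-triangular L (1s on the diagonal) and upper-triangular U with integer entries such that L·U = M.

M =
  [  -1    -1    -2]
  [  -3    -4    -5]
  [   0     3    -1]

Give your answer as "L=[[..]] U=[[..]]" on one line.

  R1 -= 3·R0 → [0,-1,1]
  R2 -= 0·R0 → [0,3,-1]
  R2 -= -3·R1 → [0,0,2]

L=[[1,0,0],[3,1,0],[0,-3,1]] U=[[-1,-1,-2],[0,-1,1],[0,0,2]]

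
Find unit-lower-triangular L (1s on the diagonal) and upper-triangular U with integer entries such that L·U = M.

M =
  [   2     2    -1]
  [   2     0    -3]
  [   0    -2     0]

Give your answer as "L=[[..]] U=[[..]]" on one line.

L=[[1,0,0],[1,1,0],[0,1,1]] U=[[2,2,-1],[0,-2,-2],[0,0,2]]

  r1 -= 1·r0 → [0,-2,-2]
  r2 -= 0·r0 → [0,-2,0]
  r2 -= 1·r1 → [0,0,2]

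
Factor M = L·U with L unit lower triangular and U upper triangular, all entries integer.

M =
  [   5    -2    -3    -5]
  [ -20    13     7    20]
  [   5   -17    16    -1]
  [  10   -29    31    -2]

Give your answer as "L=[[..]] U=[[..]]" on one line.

L=[[1,0,0,0],[-4,1,0,0],[1,-3,1,0],[2,-5,3,1]] U=[[5,-2,-3,-5],[0,5,-5,0],[0,0,4,4],[0,0,0,-4]]

  row1 -= -4·row0 → [0,5,-5,0]
  row2 -= 1·row0 → [0,-15,19,4]
  row3 -= 2·row0 → [0,-25,37,8]
  row2 -= -3·row1 → [0,0,4,4]
  row3 -= -5·row1 → [0,0,12,8]
  row3 -= 3·row2 → [0,0,0,-4]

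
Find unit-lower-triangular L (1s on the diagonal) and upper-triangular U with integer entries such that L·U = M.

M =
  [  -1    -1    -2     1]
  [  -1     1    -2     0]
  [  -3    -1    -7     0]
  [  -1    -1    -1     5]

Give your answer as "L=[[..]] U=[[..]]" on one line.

L=[[1,0,0,0],[1,1,0,0],[3,1,1,0],[1,0,-1,1]] U=[[-1,-1,-2,1],[0,2,0,-1],[0,0,-1,-2],[0,0,0,2]]

  R1 -= 1·R0 → [0,2,0,-1]
  R2 -= 3·R0 → [0,2,-1,-3]
  R3 -= 1·R0 → [0,0,1,4]
  R2 -= 1·R1 → [0,0,-1,-2]
  R3 -= 0·R1 → [0,0,1,4]
  R3 -= -1·R2 → [0,0,0,2]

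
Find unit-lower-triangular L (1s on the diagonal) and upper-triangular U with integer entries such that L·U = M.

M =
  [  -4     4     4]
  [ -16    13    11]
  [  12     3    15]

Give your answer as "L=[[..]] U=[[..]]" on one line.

  row1 -= 4·row0 → [0,-3,-5]
  row2 -= -3·row0 → [0,15,27]
  row2 -= -5·row1 → [0,0,2]

L=[[1,0,0],[4,1,0],[-3,-5,1]] U=[[-4,4,4],[0,-3,-5],[0,0,2]]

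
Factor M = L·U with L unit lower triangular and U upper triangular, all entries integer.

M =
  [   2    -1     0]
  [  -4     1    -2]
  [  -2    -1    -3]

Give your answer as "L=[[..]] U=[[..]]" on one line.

  row1 -= -2·row0 → [0,-1,-2]
  row2 -= -1·row0 → [0,-2,-3]
  row2 -= 2·row1 → [0,0,1]

L=[[1,0,0],[-2,1,0],[-1,2,1]] U=[[2,-1,0],[0,-1,-2],[0,0,1]]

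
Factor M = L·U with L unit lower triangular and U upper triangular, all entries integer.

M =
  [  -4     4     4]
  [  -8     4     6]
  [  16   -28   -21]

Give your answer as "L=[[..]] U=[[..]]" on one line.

  R1 -= 2·R0 → [0,-4,-2]
  R2 -= -4·R0 → [0,-12,-5]
  R2 -= 3·R1 → [0,0,1]

L=[[1,0,0],[2,1,0],[-4,3,1]] U=[[-4,4,4],[0,-4,-2],[0,0,1]]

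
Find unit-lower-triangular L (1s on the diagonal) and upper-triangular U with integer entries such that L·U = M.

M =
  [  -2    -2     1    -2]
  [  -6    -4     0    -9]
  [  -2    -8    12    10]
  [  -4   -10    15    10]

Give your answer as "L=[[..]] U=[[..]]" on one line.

L=[[1,0,0,0],[3,1,0,0],[1,-3,1,0],[2,-3,2,1]] U=[[-2,-2,1,-2],[0,2,-3,-3],[0,0,2,3],[0,0,0,-1]]

  r1 -= 3·r0 → [0,2,-3,-3]
  r2 -= 1·r0 → [0,-6,11,12]
  r3 -= 2·r0 → [0,-6,13,14]
  r2 -= -3·r1 → [0,0,2,3]
  r3 -= -3·r1 → [0,0,4,5]
  r3 -= 2·r2 → [0,0,0,-1]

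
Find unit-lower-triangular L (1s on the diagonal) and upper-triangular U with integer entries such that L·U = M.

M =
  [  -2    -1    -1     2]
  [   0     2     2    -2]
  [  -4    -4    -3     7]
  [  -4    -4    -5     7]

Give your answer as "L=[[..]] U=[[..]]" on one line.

L=[[1,0,0,0],[0,1,0,0],[2,-1,1,0],[2,-1,-1,1]] U=[[-2,-1,-1,2],[0,2,2,-2],[0,0,1,1],[0,0,0,2]]

  R1 -= 0·R0 → [0,2,2,-2]
  R2 -= 2·R0 → [0,-2,-1,3]
  R3 -= 2·R0 → [0,-2,-3,3]
  R2 -= -1·R1 → [0,0,1,1]
  R3 -= -1·R1 → [0,0,-1,1]
  R3 -= -1·R2 → [0,0,0,2]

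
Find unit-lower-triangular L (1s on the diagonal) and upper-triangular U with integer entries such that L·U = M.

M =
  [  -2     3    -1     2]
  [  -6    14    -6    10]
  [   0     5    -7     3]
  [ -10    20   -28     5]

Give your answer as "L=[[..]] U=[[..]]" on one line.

  row1 -= 3·row0 → [0,5,-3,4]
  row2 -= 0·row0 → [0,5,-7,3]
  row3 -= 5·row0 → [0,5,-23,-5]
  row2 -= 1·row1 → [0,0,-4,-1]
  row3 -= 1·row1 → [0,0,-20,-9]
  row3 -= 5·row2 → [0,0,0,-4]

L=[[1,0,0,0],[3,1,0,0],[0,1,1,0],[5,1,5,1]] U=[[-2,3,-1,2],[0,5,-3,4],[0,0,-4,-1],[0,0,0,-4]]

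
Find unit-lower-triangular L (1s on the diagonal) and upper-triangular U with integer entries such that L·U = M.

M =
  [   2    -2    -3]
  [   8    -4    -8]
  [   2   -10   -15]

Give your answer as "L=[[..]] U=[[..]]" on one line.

  row1 -= 4·row0 → [0,4,4]
  row2 -= 1·row0 → [0,-8,-12]
  row2 -= -2·row1 → [0,0,-4]

L=[[1,0,0],[4,1,0],[1,-2,1]] U=[[2,-2,-3],[0,4,4],[0,0,-4]]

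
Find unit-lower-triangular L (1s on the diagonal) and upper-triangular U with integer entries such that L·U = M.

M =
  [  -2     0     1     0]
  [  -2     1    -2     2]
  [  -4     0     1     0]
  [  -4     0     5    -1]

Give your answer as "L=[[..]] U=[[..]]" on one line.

L=[[1,0,0,0],[1,1,0,0],[2,0,1,0],[2,0,-3,1]] U=[[-2,0,1,0],[0,1,-3,2],[0,0,-1,0],[0,0,0,-1]]

  r1 -= 1·r0 → [0,1,-3,2]
  r2 -= 2·r0 → [0,0,-1,0]
  r3 -= 2·r0 → [0,0,3,-1]
  r2 -= 0·r1 → [0,0,-1,0]
  r3 -= 0·r1 → [0,0,3,-1]
  r3 -= -3·r2 → [0,0,0,-1]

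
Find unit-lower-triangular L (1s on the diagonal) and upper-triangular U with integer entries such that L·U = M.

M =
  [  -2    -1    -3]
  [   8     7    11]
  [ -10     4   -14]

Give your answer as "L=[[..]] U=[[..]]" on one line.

  R1 -= -4·R0 → [0,3,-1]
  R2 -= 5·R0 → [0,9,1]
  R2 -= 3·R1 → [0,0,4]

L=[[1,0,0],[-4,1,0],[5,3,1]] U=[[-2,-1,-3],[0,3,-1],[0,0,4]]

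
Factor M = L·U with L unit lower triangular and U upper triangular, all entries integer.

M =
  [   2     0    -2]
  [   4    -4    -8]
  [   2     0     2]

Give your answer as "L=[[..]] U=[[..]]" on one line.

  row1 -= 2·row0 → [0,-4,-4]
  row2 -= 1·row0 → [0,0,4]
  row2 -= 0·row1 → [0,0,4]

L=[[1,0,0],[2,1,0],[1,0,1]] U=[[2,0,-2],[0,-4,-4],[0,0,4]]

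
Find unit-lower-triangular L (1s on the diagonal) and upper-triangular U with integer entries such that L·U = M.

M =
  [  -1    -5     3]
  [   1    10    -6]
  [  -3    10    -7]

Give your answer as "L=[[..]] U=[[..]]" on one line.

  row1 -= -1·row0 → [0,5,-3]
  row2 -= 3·row0 → [0,25,-16]
  row2 -= 5·row1 → [0,0,-1]

L=[[1,0,0],[-1,1,0],[3,5,1]] U=[[-1,-5,3],[0,5,-3],[0,0,-1]]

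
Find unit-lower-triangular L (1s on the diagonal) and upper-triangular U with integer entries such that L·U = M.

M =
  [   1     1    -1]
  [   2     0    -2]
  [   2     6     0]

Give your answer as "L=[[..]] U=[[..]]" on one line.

  row1 -= 2·row0 → [0,-2,0]
  row2 -= 2·row0 → [0,4,2]
  row2 -= -2·row1 → [0,0,2]

L=[[1,0,0],[2,1,0],[2,-2,1]] U=[[1,1,-1],[0,-2,0],[0,0,2]]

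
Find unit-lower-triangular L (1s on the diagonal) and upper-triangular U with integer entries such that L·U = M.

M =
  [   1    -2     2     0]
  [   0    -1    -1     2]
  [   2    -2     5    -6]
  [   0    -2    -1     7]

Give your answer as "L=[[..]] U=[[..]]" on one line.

  r1 -= 0·r0 → [0,-1,-1,2]
  r2 -= 2·r0 → [0,2,1,-6]
  r3 -= 0·r0 → [0,-2,-1,7]
  r2 -= -2·r1 → [0,0,-1,-2]
  r3 -= 2·r1 → [0,0,1,3]
  r3 -= -1·r2 → [0,0,0,1]

L=[[1,0,0,0],[0,1,0,0],[2,-2,1,0],[0,2,-1,1]] U=[[1,-2,2,0],[0,-1,-1,2],[0,0,-1,-2],[0,0,0,1]]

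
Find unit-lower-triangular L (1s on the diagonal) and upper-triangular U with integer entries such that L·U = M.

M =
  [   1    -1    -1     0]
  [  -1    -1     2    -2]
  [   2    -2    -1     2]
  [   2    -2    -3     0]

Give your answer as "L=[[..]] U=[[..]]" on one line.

L=[[1,0,0,0],[-1,1,0,0],[2,0,1,0],[2,0,-1,1]] U=[[1,-1,-1,0],[0,-2,1,-2],[0,0,1,2],[0,0,0,2]]

  row1 -= -1·row0 → [0,-2,1,-2]
  row2 -= 2·row0 → [0,0,1,2]
  row3 -= 2·row0 → [0,0,-1,0]
  row2 -= 0·row1 → [0,0,1,2]
  row3 -= 0·row1 → [0,0,-1,0]
  row3 -= -1·row2 → [0,0,0,2]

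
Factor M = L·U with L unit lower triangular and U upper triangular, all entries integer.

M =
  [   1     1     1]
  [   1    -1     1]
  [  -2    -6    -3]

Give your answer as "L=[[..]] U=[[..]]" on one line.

  r1 -= 1·r0 → [0,-2,0]
  r2 -= -2·r0 → [0,-4,-1]
  r2 -= 2·r1 → [0,0,-1]

L=[[1,0,0],[1,1,0],[-2,2,1]] U=[[1,1,1],[0,-2,0],[0,0,-1]]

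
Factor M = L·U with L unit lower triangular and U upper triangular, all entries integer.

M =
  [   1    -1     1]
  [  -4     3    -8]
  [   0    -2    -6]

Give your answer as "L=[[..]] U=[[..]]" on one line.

  R1 -= -4·R0 → [0,-1,-4]
  R2 -= 0·R0 → [0,-2,-6]
  R2 -= 2·R1 → [0,0,2]

L=[[1,0,0],[-4,1,0],[0,2,1]] U=[[1,-1,1],[0,-1,-4],[0,0,2]]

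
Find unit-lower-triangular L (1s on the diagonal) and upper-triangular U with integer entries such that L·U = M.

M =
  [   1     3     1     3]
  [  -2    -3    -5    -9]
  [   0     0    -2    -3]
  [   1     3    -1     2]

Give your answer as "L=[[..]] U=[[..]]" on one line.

  row1 -= -2·row0 → [0,3,-3,-3]
  row2 -= 0·row0 → [0,0,-2,-3]
  row3 -= 1·row0 → [0,0,-2,-1]
  row2 -= 0·row1 → [0,0,-2,-3]
  row3 -= 0·row1 → [0,0,-2,-1]
  row3 -= 1·row2 → [0,0,0,2]

L=[[1,0,0,0],[-2,1,0,0],[0,0,1,0],[1,0,1,1]] U=[[1,3,1,3],[0,3,-3,-3],[0,0,-2,-3],[0,0,0,2]]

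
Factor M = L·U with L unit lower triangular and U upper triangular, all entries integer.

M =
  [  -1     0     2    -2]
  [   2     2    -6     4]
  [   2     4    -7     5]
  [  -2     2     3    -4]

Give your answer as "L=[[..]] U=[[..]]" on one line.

  r1 -= -2·r0 → [0,2,-2,0]
  r2 -= -2·r0 → [0,4,-3,1]
  r3 -= 2·r0 → [0,2,-1,0]
  r2 -= 2·r1 → [0,0,1,1]
  r3 -= 1·r1 → [0,0,1,0]
  r3 -= 1·r2 → [0,0,0,-1]

L=[[1,0,0,0],[-2,1,0,0],[-2,2,1,0],[2,1,1,1]] U=[[-1,0,2,-2],[0,2,-2,0],[0,0,1,1],[0,0,0,-1]]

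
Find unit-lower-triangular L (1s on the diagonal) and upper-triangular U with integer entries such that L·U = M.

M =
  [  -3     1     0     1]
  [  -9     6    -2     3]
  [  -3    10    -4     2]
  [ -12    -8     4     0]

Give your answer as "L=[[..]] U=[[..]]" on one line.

  row1 -= 3·row0 → [0,3,-2,0]
  row2 -= 1·row0 → [0,9,-4,1]
  row3 -= 4·row0 → [0,-12,4,-4]
  row2 -= 3·row1 → [0,0,2,1]
  row3 -= -4·row1 → [0,0,-4,-4]
  row3 -= -2·row2 → [0,0,0,-2]

L=[[1,0,0,0],[3,1,0,0],[1,3,1,0],[4,-4,-2,1]] U=[[-3,1,0,1],[0,3,-2,0],[0,0,2,1],[0,0,0,-2]]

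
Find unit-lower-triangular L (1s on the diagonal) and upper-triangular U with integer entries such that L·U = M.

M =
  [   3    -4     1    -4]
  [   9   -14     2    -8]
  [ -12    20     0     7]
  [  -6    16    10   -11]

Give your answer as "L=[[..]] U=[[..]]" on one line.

L=[[1,0,0,0],[3,1,0,0],[-4,-2,1,0],[-2,-4,4,1]] U=[[3,-4,1,-4],[0,-2,-1,4],[0,0,2,-1],[0,0,0,1]]

  r1 -= 3·r0 → [0,-2,-1,4]
  r2 -= -4·r0 → [0,4,4,-9]
  r3 -= -2·r0 → [0,8,12,-19]
  r2 -= -2·r1 → [0,0,2,-1]
  r3 -= -4·r1 → [0,0,8,-3]
  r3 -= 4·r2 → [0,0,0,1]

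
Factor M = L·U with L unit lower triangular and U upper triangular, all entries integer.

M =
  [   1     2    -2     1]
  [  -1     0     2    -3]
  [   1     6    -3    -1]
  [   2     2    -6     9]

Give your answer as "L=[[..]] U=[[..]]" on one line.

  R1 -= -1·R0 → [0,2,0,-2]
  R2 -= 1·R0 → [0,4,-1,-2]
  R3 -= 2·R0 → [0,-2,-2,7]
  R2 -= 2·R1 → [0,0,-1,2]
  R3 -= -1·R1 → [0,0,-2,5]
  R3 -= 2·R2 → [0,0,0,1]

L=[[1,0,0,0],[-1,1,0,0],[1,2,1,0],[2,-1,2,1]] U=[[1,2,-2,1],[0,2,0,-2],[0,0,-1,2],[0,0,0,1]]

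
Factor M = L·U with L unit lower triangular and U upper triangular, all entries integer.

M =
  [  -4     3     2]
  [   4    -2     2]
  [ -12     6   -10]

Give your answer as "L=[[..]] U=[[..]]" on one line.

L=[[1,0,0],[-1,1,0],[3,-3,1]] U=[[-4,3,2],[0,1,4],[0,0,-4]]

  row1 -= -1·row0 → [0,1,4]
  row2 -= 3·row0 → [0,-3,-16]
  row2 -= -3·row1 → [0,0,-4]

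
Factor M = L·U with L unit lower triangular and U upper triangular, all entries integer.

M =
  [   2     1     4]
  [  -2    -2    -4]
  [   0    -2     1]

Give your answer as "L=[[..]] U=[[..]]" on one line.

L=[[1,0,0],[-1,1,0],[0,2,1]] U=[[2,1,4],[0,-1,0],[0,0,1]]

  row1 -= -1·row0 → [0,-1,0]
  row2 -= 0·row0 → [0,-2,1]
  row2 -= 2·row1 → [0,0,1]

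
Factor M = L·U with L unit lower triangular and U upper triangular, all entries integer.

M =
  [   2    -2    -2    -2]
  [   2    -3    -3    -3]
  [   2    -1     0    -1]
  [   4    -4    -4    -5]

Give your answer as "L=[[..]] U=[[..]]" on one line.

  row1 -= 1·row0 → [0,-1,-1,-1]
  row2 -= 1·row0 → [0,1,2,1]
  row3 -= 2·row0 → [0,0,0,-1]
  row2 -= -1·row1 → [0,0,1,0]
  row3 -= 0·row1 → [0,0,0,-1]
  row3 -= 0·row2 → [0,0,0,-1]

L=[[1,0,0,0],[1,1,0,0],[1,-1,1,0],[2,0,0,1]] U=[[2,-2,-2,-2],[0,-1,-1,-1],[0,0,1,0],[0,0,0,-1]]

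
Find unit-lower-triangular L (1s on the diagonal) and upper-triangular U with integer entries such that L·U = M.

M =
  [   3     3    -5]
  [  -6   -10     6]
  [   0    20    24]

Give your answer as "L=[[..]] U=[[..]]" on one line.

  r1 -= -2·r0 → [0,-4,-4]
  r2 -= 0·r0 → [0,20,24]
  r2 -= -5·r1 → [0,0,4]

L=[[1,0,0],[-2,1,0],[0,-5,1]] U=[[3,3,-5],[0,-4,-4],[0,0,4]]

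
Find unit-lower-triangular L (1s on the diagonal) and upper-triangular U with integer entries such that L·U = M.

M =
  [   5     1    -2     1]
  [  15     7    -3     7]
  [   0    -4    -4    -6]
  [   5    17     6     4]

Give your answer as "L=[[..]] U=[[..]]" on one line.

  R1 -= 3·R0 → [0,4,3,4]
  R2 -= 0·R0 → [0,-4,-4,-6]
  R3 -= 1·R0 → [0,16,8,3]
  R2 -= -1·R1 → [0,0,-1,-2]
  R3 -= 4·R1 → [0,0,-4,-13]
  R3 -= 4·R2 → [0,0,0,-5]

L=[[1,0,0,0],[3,1,0,0],[0,-1,1,0],[1,4,4,1]] U=[[5,1,-2,1],[0,4,3,4],[0,0,-1,-2],[0,0,0,-5]]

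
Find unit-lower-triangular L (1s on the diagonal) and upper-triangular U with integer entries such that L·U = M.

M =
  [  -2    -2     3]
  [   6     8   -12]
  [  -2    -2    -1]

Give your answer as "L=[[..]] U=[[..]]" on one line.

L=[[1,0,0],[-3,1,0],[1,0,1]] U=[[-2,-2,3],[0,2,-3],[0,0,-4]]

  row1 -= -3·row0 → [0,2,-3]
  row2 -= 1·row0 → [0,0,-4]
  row2 -= 0·row1 → [0,0,-4]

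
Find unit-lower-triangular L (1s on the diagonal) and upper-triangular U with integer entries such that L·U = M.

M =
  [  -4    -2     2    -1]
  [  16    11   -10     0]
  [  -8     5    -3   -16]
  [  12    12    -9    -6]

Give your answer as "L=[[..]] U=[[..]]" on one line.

  r1 -= -4·r0 → [0,3,-2,-4]
  r2 -= 2·r0 → [0,9,-7,-14]
  r3 -= -3·r0 → [0,6,-3,-9]
  r2 -= 3·r1 → [0,0,-1,-2]
  r3 -= 2·r1 → [0,0,1,-1]
  r3 -= -1·r2 → [0,0,0,-3]

L=[[1,0,0,0],[-4,1,0,0],[2,3,1,0],[-3,2,-1,1]] U=[[-4,-2,2,-1],[0,3,-2,-4],[0,0,-1,-2],[0,0,0,-3]]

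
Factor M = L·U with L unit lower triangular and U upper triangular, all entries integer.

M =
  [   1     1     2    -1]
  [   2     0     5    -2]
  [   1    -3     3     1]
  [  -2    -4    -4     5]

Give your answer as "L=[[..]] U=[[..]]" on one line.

  R1 -= 2·R0 → [0,-2,1,0]
  R2 -= 1·R0 → [0,-4,1,2]
  R3 -= -2·R0 → [0,-2,0,3]
  R2 -= 2·R1 → [0,0,-1,2]
  R3 -= 1·R1 → [0,0,-1,3]
  R3 -= 1·R2 → [0,0,0,1]

L=[[1,0,0,0],[2,1,0,0],[1,2,1,0],[-2,1,1,1]] U=[[1,1,2,-1],[0,-2,1,0],[0,0,-1,2],[0,0,0,1]]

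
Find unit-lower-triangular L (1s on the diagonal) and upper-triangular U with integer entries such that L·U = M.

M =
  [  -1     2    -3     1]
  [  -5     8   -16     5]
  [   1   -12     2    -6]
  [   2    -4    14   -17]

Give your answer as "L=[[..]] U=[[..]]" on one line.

  r1 -= 5·r0 → [0,-2,-1,0]
  r2 -= -1·r0 → [0,-10,-1,-5]
  r3 -= -2·r0 → [0,0,8,-15]
  r2 -= 5·r1 → [0,0,4,-5]
  r3 -= 0·r1 → [0,0,8,-15]
  r3 -= 2·r2 → [0,0,0,-5]

L=[[1,0,0,0],[5,1,0,0],[-1,5,1,0],[-2,0,2,1]] U=[[-1,2,-3,1],[0,-2,-1,0],[0,0,4,-5],[0,0,0,-5]]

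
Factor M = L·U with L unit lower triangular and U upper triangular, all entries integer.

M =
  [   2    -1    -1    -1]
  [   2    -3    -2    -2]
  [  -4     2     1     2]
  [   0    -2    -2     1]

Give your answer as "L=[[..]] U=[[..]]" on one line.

  row1 -= 1·row0 → [0,-2,-1,-1]
  row2 -= -2·row0 → [0,0,-1,0]
  row3 -= 0·row0 → [0,-2,-2,1]
  row2 -= 0·row1 → [0,0,-1,0]
  row3 -= 1·row1 → [0,0,-1,2]
  row3 -= 1·row2 → [0,0,0,2]

L=[[1,0,0,0],[1,1,0,0],[-2,0,1,0],[0,1,1,1]] U=[[2,-1,-1,-1],[0,-2,-1,-1],[0,0,-1,0],[0,0,0,2]]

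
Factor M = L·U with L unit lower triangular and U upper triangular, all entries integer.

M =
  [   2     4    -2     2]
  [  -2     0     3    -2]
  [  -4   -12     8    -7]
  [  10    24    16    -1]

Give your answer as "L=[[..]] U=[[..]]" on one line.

L=[[1,0,0,0],[-1,1,0,0],[-2,-1,1,0],[5,1,5,1]] U=[[2,4,-2,2],[0,4,1,0],[0,0,5,-3],[0,0,0,4]]

  row1 -= -1·row0 → [0,4,1,0]
  row2 -= -2·row0 → [0,-4,4,-3]
  row3 -= 5·row0 → [0,4,26,-11]
  row2 -= -1·row1 → [0,0,5,-3]
  row3 -= 1·row1 → [0,0,25,-11]
  row3 -= 5·row2 → [0,0,0,4]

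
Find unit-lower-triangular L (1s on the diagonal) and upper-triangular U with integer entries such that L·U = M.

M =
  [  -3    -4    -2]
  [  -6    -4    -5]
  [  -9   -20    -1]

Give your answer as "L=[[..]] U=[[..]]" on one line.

L=[[1,0,0],[2,1,0],[3,-2,1]] U=[[-3,-4,-2],[0,4,-1],[0,0,3]]

  R1 -= 2·R0 → [0,4,-1]
  R2 -= 3·R0 → [0,-8,5]
  R2 -= -2·R1 → [0,0,3]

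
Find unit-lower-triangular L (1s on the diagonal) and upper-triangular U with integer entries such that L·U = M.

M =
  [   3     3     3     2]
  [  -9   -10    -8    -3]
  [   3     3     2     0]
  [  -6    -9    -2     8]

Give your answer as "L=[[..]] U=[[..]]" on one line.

L=[[1,0,0,0],[-3,1,0,0],[1,0,1,0],[-2,3,-1,1]] U=[[3,3,3,2],[0,-1,1,3],[0,0,-1,-2],[0,0,0,1]]

  r1 -= -3·r0 → [0,-1,1,3]
  r2 -= 1·r0 → [0,0,-1,-2]
  r3 -= -2·r0 → [0,-3,4,12]
  r2 -= 0·r1 → [0,0,-1,-2]
  r3 -= 3·r1 → [0,0,1,3]
  r3 -= -1·r2 → [0,0,0,1]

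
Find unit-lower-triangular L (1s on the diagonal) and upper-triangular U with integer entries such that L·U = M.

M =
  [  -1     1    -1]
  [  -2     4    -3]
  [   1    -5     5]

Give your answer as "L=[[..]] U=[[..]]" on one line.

L=[[1,0,0],[2,1,0],[-1,-2,1]] U=[[-1,1,-1],[0,2,-1],[0,0,2]]

  r1 -= 2·r0 → [0,2,-1]
  r2 -= -1·r0 → [0,-4,4]
  r2 -= -2·r1 → [0,0,2]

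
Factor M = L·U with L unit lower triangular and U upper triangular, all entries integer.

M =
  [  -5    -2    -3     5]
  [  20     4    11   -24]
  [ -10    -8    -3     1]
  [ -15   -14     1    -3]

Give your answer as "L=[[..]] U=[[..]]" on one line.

L=[[1,0,0,0],[-4,1,0,0],[2,1,1,0],[3,2,3,1]] U=[[-5,-2,-3,5],[0,-4,-1,-4],[0,0,4,-5],[0,0,0,5]]

  R1 -= -4·R0 → [0,-4,-1,-4]
  R2 -= 2·R0 → [0,-4,3,-9]
  R3 -= 3·R0 → [0,-8,10,-18]
  R2 -= 1·R1 → [0,0,4,-5]
  R3 -= 2·R1 → [0,0,12,-10]
  R3 -= 3·R2 → [0,0,0,5]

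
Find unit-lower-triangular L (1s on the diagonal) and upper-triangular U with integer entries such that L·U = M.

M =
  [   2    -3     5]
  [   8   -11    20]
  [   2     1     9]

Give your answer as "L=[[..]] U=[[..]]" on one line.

L=[[1,0,0],[4,1,0],[1,4,1]] U=[[2,-3,5],[0,1,0],[0,0,4]]

  row1 -= 4·row0 → [0,1,0]
  row2 -= 1·row0 → [0,4,4]
  row2 -= 4·row1 → [0,0,4]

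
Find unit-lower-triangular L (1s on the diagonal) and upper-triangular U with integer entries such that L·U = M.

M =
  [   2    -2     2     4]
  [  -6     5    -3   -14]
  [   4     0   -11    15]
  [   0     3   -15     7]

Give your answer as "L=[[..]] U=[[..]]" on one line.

  row1 -= -3·row0 → [0,-1,3,-2]
  row2 -= 2·row0 → [0,4,-15,7]
  row3 -= 0·row0 → [0,3,-15,7]
  row2 -= -4·row1 → [0,0,-3,-1]
  row3 -= -3·row1 → [0,0,-6,1]
  row3 -= 2·row2 → [0,0,0,3]

L=[[1,0,0,0],[-3,1,0,0],[2,-4,1,0],[0,-3,2,1]] U=[[2,-2,2,4],[0,-1,3,-2],[0,0,-3,-1],[0,0,0,3]]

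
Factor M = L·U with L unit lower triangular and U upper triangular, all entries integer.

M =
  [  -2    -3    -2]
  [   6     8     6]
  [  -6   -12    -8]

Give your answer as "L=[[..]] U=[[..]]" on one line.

L=[[1,0,0],[-3,1,0],[3,3,1]] U=[[-2,-3,-2],[0,-1,0],[0,0,-2]]

  row1 -= -3·row0 → [0,-1,0]
  row2 -= 3·row0 → [0,-3,-2]
  row2 -= 3·row1 → [0,0,-2]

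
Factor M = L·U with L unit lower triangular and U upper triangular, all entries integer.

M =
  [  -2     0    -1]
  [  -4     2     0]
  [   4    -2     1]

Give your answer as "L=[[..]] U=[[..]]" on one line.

L=[[1,0,0],[2,1,0],[-2,-1,1]] U=[[-2,0,-1],[0,2,2],[0,0,1]]

  row1 -= 2·row0 → [0,2,2]
  row2 -= -2·row0 → [0,-2,-1]
  row2 -= -1·row1 → [0,0,1]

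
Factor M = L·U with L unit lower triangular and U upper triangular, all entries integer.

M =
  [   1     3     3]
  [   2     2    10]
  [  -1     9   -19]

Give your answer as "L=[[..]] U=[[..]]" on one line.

  R1 -= 2·R0 → [0,-4,4]
  R2 -= -1·R0 → [0,12,-16]
  R2 -= -3·R1 → [0,0,-4]

L=[[1,0,0],[2,1,0],[-1,-3,1]] U=[[1,3,3],[0,-4,4],[0,0,-4]]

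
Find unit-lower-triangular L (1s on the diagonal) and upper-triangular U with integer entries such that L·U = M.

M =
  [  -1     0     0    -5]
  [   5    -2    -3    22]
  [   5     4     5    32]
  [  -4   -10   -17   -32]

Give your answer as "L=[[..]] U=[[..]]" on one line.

  r1 -= -5·r0 → [0,-2,-3,-3]
  r2 -= -5·r0 → [0,4,5,7]
  r3 -= 4·r0 → [0,-10,-17,-12]
  r2 -= -2·r1 → [0,0,-1,1]
  r3 -= 5·r1 → [0,0,-2,3]
  r3 -= 2·r2 → [0,0,0,1]

L=[[1,0,0,0],[-5,1,0,0],[-5,-2,1,0],[4,5,2,1]] U=[[-1,0,0,-5],[0,-2,-3,-3],[0,0,-1,1],[0,0,0,1]]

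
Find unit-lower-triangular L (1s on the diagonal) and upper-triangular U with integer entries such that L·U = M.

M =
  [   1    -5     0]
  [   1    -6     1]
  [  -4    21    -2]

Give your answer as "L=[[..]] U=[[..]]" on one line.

  R1 -= 1·R0 → [0,-1,1]
  R2 -= -4·R0 → [0,1,-2]
  R2 -= -1·R1 → [0,0,-1]

L=[[1,0,0],[1,1,0],[-4,-1,1]] U=[[1,-5,0],[0,-1,1],[0,0,-1]]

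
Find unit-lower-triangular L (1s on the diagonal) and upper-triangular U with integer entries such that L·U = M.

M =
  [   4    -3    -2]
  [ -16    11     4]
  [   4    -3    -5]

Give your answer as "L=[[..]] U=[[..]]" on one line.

  row1 -= -4·row0 → [0,-1,-4]
  row2 -= 1·row0 → [0,0,-3]
  row2 -= 0·row1 → [0,0,-3]

L=[[1,0,0],[-4,1,0],[1,0,1]] U=[[4,-3,-2],[0,-1,-4],[0,0,-3]]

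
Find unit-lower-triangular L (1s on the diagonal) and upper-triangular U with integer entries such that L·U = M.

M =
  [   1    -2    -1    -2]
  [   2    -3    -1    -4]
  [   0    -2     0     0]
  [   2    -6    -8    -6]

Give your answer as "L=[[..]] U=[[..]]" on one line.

  row1 -= 2·row0 → [0,1,1,0]
  row2 -= 0·row0 → [0,-2,0,0]
  row3 -= 2·row0 → [0,-2,-6,-2]
  row2 -= -2·row1 → [0,0,2,0]
  row3 -= -2·row1 → [0,0,-4,-2]
  row3 -= -2·row2 → [0,0,0,-2]

L=[[1,0,0,0],[2,1,0,0],[0,-2,1,0],[2,-2,-2,1]] U=[[1,-2,-1,-2],[0,1,1,0],[0,0,2,0],[0,0,0,-2]]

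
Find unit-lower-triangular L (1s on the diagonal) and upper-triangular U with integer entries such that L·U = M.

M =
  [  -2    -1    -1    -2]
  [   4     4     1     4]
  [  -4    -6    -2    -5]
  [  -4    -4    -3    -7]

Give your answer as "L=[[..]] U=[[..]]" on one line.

  R1 -= -2·R0 → [0,2,-1,0]
  R2 -= 2·R0 → [0,-4,0,-1]
  R3 -= 2·R0 → [0,-2,-1,-3]
  R2 -= -2·R1 → [0,0,-2,-1]
  R3 -= -1·R1 → [0,0,-2,-3]
  R3 -= 1·R2 → [0,0,0,-2]

L=[[1,0,0,0],[-2,1,0,0],[2,-2,1,0],[2,-1,1,1]] U=[[-2,-1,-1,-2],[0,2,-1,0],[0,0,-2,-1],[0,0,0,-2]]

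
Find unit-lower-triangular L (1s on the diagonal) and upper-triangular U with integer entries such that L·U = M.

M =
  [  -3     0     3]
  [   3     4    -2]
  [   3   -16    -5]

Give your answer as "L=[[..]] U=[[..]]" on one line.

L=[[1,0,0],[-1,1,0],[-1,-4,1]] U=[[-3,0,3],[0,4,1],[0,0,2]]

  row1 -= -1·row0 → [0,4,1]
  row2 -= -1·row0 → [0,-16,-2]
  row2 -= -4·row1 → [0,0,2]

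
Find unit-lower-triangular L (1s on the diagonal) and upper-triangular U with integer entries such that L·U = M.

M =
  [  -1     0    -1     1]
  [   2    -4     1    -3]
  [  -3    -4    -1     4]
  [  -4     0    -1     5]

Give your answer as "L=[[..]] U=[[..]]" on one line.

  row1 -= -2·row0 → [0,-4,-1,-1]
  row2 -= 3·row0 → [0,-4,2,1]
  row3 -= 4·row0 → [0,0,3,1]
  row2 -= 1·row1 → [0,0,3,2]
  row3 -= 0·row1 → [0,0,3,1]
  row3 -= 1·row2 → [0,0,0,-1]

L=[[1,0,0,0],[-2,1,0,0],[3,1,1,0],[4,0,1,1]] U=[[-1,0,-1,1],[0,-4,-1,-1],[0,0,3,2],[0,0,0,-1]]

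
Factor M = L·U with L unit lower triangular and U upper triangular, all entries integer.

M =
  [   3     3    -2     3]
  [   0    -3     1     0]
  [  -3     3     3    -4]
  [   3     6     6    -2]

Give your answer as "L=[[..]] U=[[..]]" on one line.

  row1 -= 0·row0 → [0,-3,1,0]
  row2 -= -1·row0 → [0,6,1,-1]
  row3 -= 1·row0 → [0,3,8,-5]
  row2 -= -2·row1 → [0,0,3,-1]
  row3 -= -1·row1 → [0,0,9,-5]
  row3 -= 3·row2 → [0,0,0,-2]

L=[[1,0,0,0],[0,1,0,0],[-1,-2,1,0],[1,-1,3,1]] U=[[3,3,-2,3],[0,-3,1,0],[0,0,3,-1],[0,0,0,-2]]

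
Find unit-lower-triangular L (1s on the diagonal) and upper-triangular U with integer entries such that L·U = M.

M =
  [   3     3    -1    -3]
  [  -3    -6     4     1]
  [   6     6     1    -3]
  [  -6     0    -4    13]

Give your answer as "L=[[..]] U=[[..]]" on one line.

  r1 -= -1·r0 → [0,-3,3,-2]
  r2 -= 2·r0 → [0,0,3,3]
  r3 -= -2·r0 → [0,6,-6,7]
  r2 -= 0·r1 → [0,0,3,3]
  r3 -= -2·r1 → [0,0,0,3]
  r3 -= 0·r2 → [0,0,0,3]

L=[[1,0,0,0],[-1,1,0,0],[2,0,1,0],[-2,-2,0,1]] U=[[3,3,-1,-3],[0,-3,3,-2],[0,0,3,3],[0,0,0,3]]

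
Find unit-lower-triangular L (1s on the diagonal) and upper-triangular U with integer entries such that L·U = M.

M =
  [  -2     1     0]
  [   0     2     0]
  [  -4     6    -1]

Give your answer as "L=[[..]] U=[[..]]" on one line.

L=[[1,0,0],[0,1,0],[2,2,1]] U=[[-2,1,0],[0,2,0],[0,0,-1]]

  r1 -= 0·r0 → [0,2,0]
  r2 -= 2·r0 → [0,4,-1]
  r2 -= 2·r1 → [0,0,-1]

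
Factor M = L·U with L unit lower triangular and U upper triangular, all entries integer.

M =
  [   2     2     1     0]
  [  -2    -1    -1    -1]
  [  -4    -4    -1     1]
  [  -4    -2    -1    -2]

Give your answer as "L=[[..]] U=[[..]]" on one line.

L=[[1,0,0,0],[-1,1,0,0],[-2,0,1,0],[-2,2,1,1]] U=[[2,2,1,0],[0,1,0,-1],[0,0,1,1],[0,0,0,-1]]

  R1 -= -1·R0 → [0,1,0,-1]
  R2 -= -2·R0 → [0,0,1,1]
  R3 -= -2·R0 → [0,2,1,-2]
  R2 -= 0·R1 → [0,0,1,1]
  R3 -= 2·R1 → [0,0,1,0]
  R3 -= 1·R2 → [0,0,0,-1]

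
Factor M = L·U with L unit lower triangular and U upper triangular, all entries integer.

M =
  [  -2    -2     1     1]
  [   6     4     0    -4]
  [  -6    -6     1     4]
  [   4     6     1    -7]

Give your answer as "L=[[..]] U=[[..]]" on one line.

  R1 -= -3·R0 → [0,-2,3,-1]
  R2 -= 3·R0 → [0,0,-2,1]
  R3 -= -2·R0 → [0,2,3,-5]
  R2 -= 0·R1 → [0,0,-2,1]
  R3 -= -1·R1 → [0,0,6,-6]
  R3 -= -3·R2 → [0,0,0,-3]

L=[[1,0,0,0],[-3,1,0,0],[3,0,1,0],[-2,-1,-3,1]] U=[[-2,-2,1,1],[0,-2,3,-1],[0,0,-2,1],[0,0,0,-3]]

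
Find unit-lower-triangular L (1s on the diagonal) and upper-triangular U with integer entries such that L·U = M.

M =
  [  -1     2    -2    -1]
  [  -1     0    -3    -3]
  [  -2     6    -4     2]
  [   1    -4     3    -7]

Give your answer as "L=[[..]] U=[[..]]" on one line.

L=[[1,0,0,0],[1,1,0,0],[2,-1,1,0],[-1,1,-2,1]] U=[[-1,2,-2,-1],[0,-2,-1,-2],[0,0,-1,2],[0,0,0,-2]]

  R1 -= 1·R0 → [0,-2,-1,-2]
  R2 -= 2·R0 → [0,2,0,4]
  R3 -= -1·R0 → [0,-2,1,-8]
  R2 -= -1·R1 → [0,0,-1,2]
  R3 -= 1·R1 → [0,0,2,-6]
  R3 -= -2·R2 → [0,0,0,-2]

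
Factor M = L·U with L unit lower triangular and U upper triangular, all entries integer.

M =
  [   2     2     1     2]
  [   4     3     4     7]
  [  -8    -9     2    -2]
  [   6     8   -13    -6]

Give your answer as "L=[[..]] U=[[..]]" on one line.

L=[[1,0,0,0],[2,1,0,0],[-4,1,1,0],[3,-2,-3,1]] U=[[2,2,1,2],[0,-1,2,3],[0,0,4,3],[0,0,0,3]]

  R1 -= 2·R0 → [0,-1,2,3]
  R2 -= -4·R0 → [0,-1,6,6]
  R3 -= 3·R0 → [0,2,-16,-12]
  R2 -= 1·R1 → [0,0,4,3]
  R3 -= -2·R1 → [0,0,-12,-6]
  R3 -= -3·R2 → [0,0,0,3]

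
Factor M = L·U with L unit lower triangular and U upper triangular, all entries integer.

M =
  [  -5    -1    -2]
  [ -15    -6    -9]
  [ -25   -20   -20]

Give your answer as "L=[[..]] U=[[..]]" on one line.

L=[[1,0,0],[3,1,0],[5,5,1]] U=[[-5,-1,-2],[0,-3,-3],[0,0,5]]

  row1 -= 3·row0 → [0,-3,-3]
  row2 -= 5·row0 → [0,-15,-10]
  row2 -= 5·row1 → [0,0,5]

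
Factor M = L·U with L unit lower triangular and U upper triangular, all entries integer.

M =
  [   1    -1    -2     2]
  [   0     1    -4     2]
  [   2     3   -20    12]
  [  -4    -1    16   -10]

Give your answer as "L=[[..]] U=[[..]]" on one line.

  row1 -= 0·row0 → [0,1,-4,2]
  row2 -= 2·row0 → [0,5,-16,8]
  row3 -= -4·row0 → [0,-5,8,-2]
  row2 -= 5·row1 → [0,0,4,-2]
  row3 -= -5·row1 → [0,0,-12,8]
  row3 -= -3·row2 → [0,0,0,2]

L=[[1,0,0,0],[0,1,0,0],[2,5,1,0],[-4,-5,-3,1]] U=[[1,-1,-2,2],[0,1,-4,2],[0,0,4,-2],[0,0,0,2]]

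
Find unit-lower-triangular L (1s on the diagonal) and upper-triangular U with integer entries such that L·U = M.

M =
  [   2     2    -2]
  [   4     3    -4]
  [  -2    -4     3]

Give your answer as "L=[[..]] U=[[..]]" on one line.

L=[[1,0,0],[2,1,0],[-1,2,1]] U=[[2,2,-2],[0,-1,0],[0,0,1]]

  r1 -= 2·r0 → [0,-1,0]
  r2 -= -1·r0 → [0,-2,1]
  r2 -= 2·r1 → [0,0,1]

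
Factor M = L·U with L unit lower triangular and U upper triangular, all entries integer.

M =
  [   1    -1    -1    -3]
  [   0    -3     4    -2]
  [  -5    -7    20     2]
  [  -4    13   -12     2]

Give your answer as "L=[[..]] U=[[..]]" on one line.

  r1 -= 0·r0 → [0,-3,4,-2]
  r2 -= -5·r0 → [0,-12,15,-13]
  r3 -= -4·r0 → [0,9,-16,-10]
  r2 -= 4·r1 → [0,0,-1,-5]
  r3 -= -3·r1 → [0,0,-4,-16]
  r3 -= 4·r2 → [0,0,0,4]

L=[[1,0,0,0],[0,1,0,0],[-5,4,1,0],[-4,-3,4,1]] U=[[1,-1,-1,-3],[0,-3,4,-2],[0,0,-1,-5],[0,0,0,4]]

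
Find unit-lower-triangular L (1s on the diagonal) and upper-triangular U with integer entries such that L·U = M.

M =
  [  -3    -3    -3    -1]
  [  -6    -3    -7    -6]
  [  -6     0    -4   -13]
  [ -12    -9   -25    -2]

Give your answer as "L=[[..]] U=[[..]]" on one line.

L=[[1,0,0,0],[2,1,0,0],[2,2,1,0],[4,1,-3,1]] U=[[-3,-3,-3,-1],[0,3,-1,-4],[0,0,4,-3],[0,0,0,-3]]

  row1 -= 2·row0 → [0,3,-1,-4]
  row2 -= 2·row0 → [0,6,2,-11]
  row3 -= 4·row0 → [0,3,-13,2]
  row2 -= 2·row1 → [0,0,4,-3]
  row3 -= 1·row1 → [0,0,-12,6]
  row3 -= -3·row2 → [0,0,0,-3]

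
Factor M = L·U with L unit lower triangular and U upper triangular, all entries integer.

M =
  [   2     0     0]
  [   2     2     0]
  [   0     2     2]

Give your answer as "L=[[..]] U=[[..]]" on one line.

  R1 -= 1·R0 → [0,2,0]
  R2 -= 0·R0 → [0,2,2]
  R2 -= 1·R1 → [0,0,2]

L=[[1,0,0],[1,1,0],[0,1,1]] U=[[2,0,0],[0,2,0],[0,0,2]]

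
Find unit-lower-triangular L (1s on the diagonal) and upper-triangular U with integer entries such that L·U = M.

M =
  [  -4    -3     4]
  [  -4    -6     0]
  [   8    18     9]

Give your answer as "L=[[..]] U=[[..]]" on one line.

L=[[1,0,0],[1,1,0],[-2,-4,1]] U=[[-4,-3,4],[0,-3,-4],[0,0,1]]

  row1 -= 1·row0 → [0,-3,-4]
  row2 -= -2·row0 → [0,12,17]
  row2 -= -4·row1 → [0,0,1]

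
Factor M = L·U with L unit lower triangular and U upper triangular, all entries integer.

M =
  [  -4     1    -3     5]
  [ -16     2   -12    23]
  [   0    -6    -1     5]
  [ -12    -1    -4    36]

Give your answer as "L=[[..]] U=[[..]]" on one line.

L=[[1,0,0,0],[4,1,0,0],[0,3,1,0],[3,2,-5,1]] U=[[-4,1,-3,5],[0,-2,0,3],[0,0,-1,-4],[0,0,0,-5]]

  row1 -= 4·row0 → [0,-2,0,3]
  row2 -= 0·row0 → [0,-6,-1,5]
  row3 -= 3·row0 → [0,-4,5,21]
  row2 -= 3·row1 → [0,0,-1,-4]
  row3 -= 2·row1 → [0,0,5,15]
  row3 -= -5·row2 → [0,0,0,-5]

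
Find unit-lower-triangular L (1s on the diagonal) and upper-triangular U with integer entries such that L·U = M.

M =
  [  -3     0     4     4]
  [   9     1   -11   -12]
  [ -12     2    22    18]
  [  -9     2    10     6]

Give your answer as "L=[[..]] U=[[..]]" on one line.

L=[[1,0,0,0],[-3,1,0,0],[4,2,1,0],[3,2,-1,1]] U=[[-3,0,4,4],[0,1,1,0],[0,0,4,2],[0,0,0,-4]]

  r1 -= -3·r0 → [0,1,1,0]
  r2 -= 4·r0 → [0,2,6,2]
  r3 -= 3·r0 → [0,2,-2,-6]
  r2 -= 2·r1 → [0,0,4,2]
  r3 -= 2·r1 → [0,0,-4,-6]
  r3 -= -1·r2 → [0,0,0,-4]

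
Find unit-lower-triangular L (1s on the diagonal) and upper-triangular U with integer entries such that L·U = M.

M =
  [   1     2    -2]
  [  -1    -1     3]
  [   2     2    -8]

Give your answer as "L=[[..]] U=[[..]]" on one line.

L=[[1,0,0],[-1,1,0],[2,-2,1]] U=[[1,2,-2],[0,1,1],[0,0,-2]]

  row1 -= -1·row0 → [0,1,1]
  row2 -= 2·row0 → [0,-2,-4]
  row2 -= -2·row1 → [0,0,-2]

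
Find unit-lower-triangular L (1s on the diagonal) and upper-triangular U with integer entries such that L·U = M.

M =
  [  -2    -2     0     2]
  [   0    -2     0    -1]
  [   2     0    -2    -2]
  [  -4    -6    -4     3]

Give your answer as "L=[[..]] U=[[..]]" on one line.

L=[[1,0,0,0],[0,1,0,0],[-1,1,1,0],[2,1,2,1]] U=[[-2,-2,0,2],[0,-2,0,-1],[0,0,-2,1],[0,0,0,-2]]

  row1 -= 0·row0 → [0,-2,0,-1]
  row2 -= -1·row0 → [0,-2,-2,0]
  row3 -= 2·row0 → [0,-2,-4,-1]
  row2 -= 1·row1 → [0,0,-2,1]
  row3 -= 1·row1 → [0,0,-4,0]
  row3 -= 2·row2 → [0,0,0,-2]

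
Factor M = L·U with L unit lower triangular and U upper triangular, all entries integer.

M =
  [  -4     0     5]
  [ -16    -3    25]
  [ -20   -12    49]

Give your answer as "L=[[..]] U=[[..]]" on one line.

  r1 -= 4·r0 → [0,-3,5]
  r2 -= 5·r0 → [0,-12,24]
  r2 -= 4·r1 → [0,0,4]

L=[[1,0,0],[4,1,0],[5,4,1]] U=[[-4,0,5],[0,-3,5],[0,0,4]]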